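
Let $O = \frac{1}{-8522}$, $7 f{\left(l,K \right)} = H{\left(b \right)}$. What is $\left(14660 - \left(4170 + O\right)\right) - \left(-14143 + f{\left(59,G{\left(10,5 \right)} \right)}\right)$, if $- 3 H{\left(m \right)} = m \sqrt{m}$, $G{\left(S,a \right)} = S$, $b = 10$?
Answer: $\frac{209922427}{8522} + \frac{10 \sqrt{10}}{21} \approx 24635.0$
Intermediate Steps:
$H{\left(m \right)} = - \frac{m^{\frac{3}{2}}}{3}$ ($H{\left(m \right)} = - \frac{m \sqrt{m}}{3} = - \frac{m^{\frac{3}{2}}}{3}$)
$f{\left(l,K \right)} = - \frac{10 \sqrt{10}}{21}$ ($f{\left(l,K \right)} = \frac{\left(- \frac{1}{3}\right) 10^{\frac{3}{2}}}{7} = \frac{\left(- \frac{1}{3}\right) 10 \sqrt{10}}{7} = \frac{\left(- \frac{10}{3}\right) \sqrt{10}}{7} = - \frac{10 \sqrt{10}}{21}$)
$O = - \frac{1}{8522} \approx -0.00011734$
$\left(14660 - \left(4170 + O\right)\right) - \left(-14143 + f{\left(59,G{\left(10,5 \right)} \right)}\right) = \left(14660 - \frac{35536739}{8522}\right) + \left(14143 - - \frac{10 \sqrt{10}}{21}\right) = \left(14660 + \left(-4170 + \frac{1}{8522}\right)\right) + \left(14143 + \frac{10 \sqrt{10}}{21}\right) = \left(14660 - \frac{35536739}{8522}\right) + \left(14143 + \frac{10 \sqrt{10}}{21}\right) = \frac{89395781}{8522} + \left(14143 + \frac{10 \sqrt{10}}{21}\right) = \frac{209922427}{8522} + \frac{10 \sqrt{10}}{21}$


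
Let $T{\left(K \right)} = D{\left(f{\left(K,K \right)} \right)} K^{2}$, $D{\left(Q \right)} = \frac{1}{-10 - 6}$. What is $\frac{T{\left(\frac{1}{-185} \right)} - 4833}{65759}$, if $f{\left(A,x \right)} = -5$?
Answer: $- \frac{2646550801}{36009628400} \approx -0.073496$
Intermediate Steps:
$D{\left(Q \right)} = - \frac{1}{16}$ ($D{\left(Q \right)} = \frac{1}{-16} = - \frac{1}{16}$)
$T{\left(K \right)} = - \frac{K^{2}}{16}$
$\frac{T{\left(\frac{1}{-185} \right)} - 4833}{65759} = \frac{- \frac{\left(\frac{1}{-185}\right)^{2}}{16} - 4833}{65759} = \left(- \frac{\left(- \frac{1}{185}\right)^{2}}{16} - 4833\right) \frac{1}{65759} = \left(\left(- \frac{1}{16}\right) \frac{1}{34225} - 4833\right) \frac{1}{65759} = \left(- \frac{1}{547600} - 4833\right) \frac{1}{65759} = \left(- \frac{2646550801}{547600}\right) \frac{1}{65759} = - \frac{2646550801}{36009628400}$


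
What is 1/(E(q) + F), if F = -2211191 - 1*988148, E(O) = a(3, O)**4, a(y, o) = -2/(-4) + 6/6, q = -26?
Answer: -16/51189343 ≈ -3.1257e-7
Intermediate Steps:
a(y, o) = 3/2 (a(y, o) = -2*(-1/4) + 6*(1/6) = 1/2 + 1 = 3/2)
E(O) = 81/16 (E(O) = (3/2)**4 = 81/16)
F = -3199339 (F = -2211191 - 988148 = -3199339)
1/(E(q) + F) = 1/(81/16 - 3199339) = 1/(-51189343/16) = -16/51189343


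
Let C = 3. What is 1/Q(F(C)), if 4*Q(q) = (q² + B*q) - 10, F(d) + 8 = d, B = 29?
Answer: -2/65 ≈ -0.030769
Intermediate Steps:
F(d) = -8 + d
Q(q) = -5/2 + q²/4 + 29*q/4 (Q(q) = ((q² + 29*q) - 10)/4 = (-10 + q² + 29*q)/4 = -5/2 + q²/4 + 29*q/4)
1/Q(F(C)) = 1/(-5/2 + (-8 + 3)²/4 + 29*(-8 + 3)/4) = 1/(-5/2 + (¼)*(-5)² + (29/4)*(-5)) = 1/(-5/2 + (¼)*25 - 145/4) = 1/(-5/2 + 25/4 - 145/4) = 1/(-65/2) = -2/65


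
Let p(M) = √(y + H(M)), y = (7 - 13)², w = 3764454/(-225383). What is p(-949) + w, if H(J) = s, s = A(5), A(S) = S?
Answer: -3764454/225383 + √41 ≈ -10.299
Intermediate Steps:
w = -3764454/225383 (w = 3764454*(-1/225383) = -3764454/225383 ≈ -16.702)
y = 36 (y = (-6)² = 36)
s = 5
H(J) = 5
p(M) = √41 (p(M) = √(36 + 5) = √41)
p(-949) + w = √41 - 3764454/225383 = -3764454/225383 + √41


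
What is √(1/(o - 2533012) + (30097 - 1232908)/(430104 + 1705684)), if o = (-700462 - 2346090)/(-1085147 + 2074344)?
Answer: I*√63002387006875968462708019914707291/334471197667123613 ≈ 0.75045*I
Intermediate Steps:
o = -3046552/989197 ≈ -3.0798
√(1/(o - 2533012) + (30097 - 1232908)/(430104 + 1705684)) = √(1/(-3046552/989197 - 2533012) + (30097 - 1232908)/(430104 + 1705684)) = √(1/(-2505650917916/989197) - 1202811/2135788) = √(-989197/2505650917916 - 1202811*1/2135788) = √(-989197/2505650917916 - 1202811/2135788) = √(-188364162434034007/334471197667123613) = I*√63002387006875968462708019914707291/334471197667123613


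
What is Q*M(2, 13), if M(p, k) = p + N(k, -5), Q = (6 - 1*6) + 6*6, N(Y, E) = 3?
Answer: 180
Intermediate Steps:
Q = 36 (Q = (6 - 6) + 36 = 0 + 36 = 36)
M(p, k) = 3 + p (M(p, k) = p + 3 = 3 + p)
Q*M(2, 13) = 36*(3 + 2) = 36*5 = 180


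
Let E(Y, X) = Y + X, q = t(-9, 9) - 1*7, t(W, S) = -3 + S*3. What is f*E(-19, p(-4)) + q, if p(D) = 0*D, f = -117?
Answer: 2240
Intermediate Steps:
t(W, S) = -3 + 3*S
q = 17 (q = (-3 + 3*9) - 1*7 = (-3 + 27) - 7 = 24 - 7 = 17)
p(D) = 0
E(Y, X) = X + Y
f*E(-19, p(-4)) + q = -117*(0 - 19) + 17 = -117*(-19) + 17 = 2223 + 17 = 2240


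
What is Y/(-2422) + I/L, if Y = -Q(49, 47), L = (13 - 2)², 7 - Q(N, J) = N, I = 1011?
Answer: 174540/20933 ≈ 8.3380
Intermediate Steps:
Q(N, J) = 7 - N
L = 121 (L = 11² = 121)
Y = 42 (Y = -(7 - 1*49) = -(7 - 49) = -1*(-42) = 42)
Y/(-2422) + I/L = 42/(-2422) + 1011/121 = 42*(-1/2422) + 1011*(1/121) = -3/173 + 1011/121 = 174540/20933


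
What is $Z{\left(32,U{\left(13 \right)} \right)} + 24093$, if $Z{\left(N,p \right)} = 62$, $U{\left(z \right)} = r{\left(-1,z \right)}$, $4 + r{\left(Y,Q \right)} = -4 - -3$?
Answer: $24155$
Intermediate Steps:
$r{\left(Y,Q \right)} = -5$ ($r{\left(Y,Q \right)} = -4 - 1 = -5$)
$U{\left(z \right)} = -5$
$Z{\left(32,U{\left(13 \right)} \right)} + 24093 = 62 + 24093 = 24155$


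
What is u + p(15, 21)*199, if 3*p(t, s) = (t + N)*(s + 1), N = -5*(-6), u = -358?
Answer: 65312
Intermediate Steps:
N = 30
p(t, s) = (1 + s)*(30 + t)/3 (p(t, s) = ((t + 30)*(s + 1))/3 = ((30 + t)*(1 + s))/3 = ((1 + s)*(30 + t))/3 = (1 + s)*(30 + t)/3)
u + p(15, 21)*199 = -358 + (10 + 10*21 + (⅓)*15 + (⅓)*21*15)*199 = -358 + (10 + 210 + 5 + 105)*199 = -358 + 330*199 = -358 + 65670 = 65312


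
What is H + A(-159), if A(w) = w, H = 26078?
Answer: 25919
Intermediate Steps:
H + A(-159) = 26078 - 159 = 25919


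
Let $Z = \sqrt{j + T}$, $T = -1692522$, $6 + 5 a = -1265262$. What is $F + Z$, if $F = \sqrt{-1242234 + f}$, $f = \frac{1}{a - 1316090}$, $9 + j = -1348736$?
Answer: $i \left(\sqrt{3041267} + \frac{\sqrt{76466075280038949206}}{7845718}\right) \approx 2858.5 i$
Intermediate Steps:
$a = - \frac{1265268}{5}$ ($a = - \frac{6}{5} + \frac{1}{5} \left(-1265262\right) = - \frac{6}{5} - \frac{1265262}{5} = - \frac{1265268}{5} \approx -2.5305 \cdot 10^{5}$)
$j = -1348745$ ($j = -9 - 1348736 = -1348745$)
$f = - \frac{5}{7845718}$ ($f = \frac{1}{- \frac{1265268}{5} - 1316090} = \frac{1}{- \frac{7845718}{5}} = - \frac{5}{7845718} \approx -6.3729 \cdot 10^{-7}$)
$Z = i \sqrt{3041267}$ ($Z = \sqrt{-1348745 - 1692522} = \sqrt{-3041267} = i \sqrt{3041267} \approx 1743.9 i$)
$F = \frac{i \sqrt{76466075280038949206}}{7845718}$ ($F = \sqrt{-1242234 - \frac{5}{7845718}} = \sqrt{- \frac{9746217654017}{7845718}} = \frac{i \sqrt{76466075280038949206}}{7845718} \approx 1114.6 i$)
$F + Z = \frac{i \sqrt{76466075280038949206}}{7845718} + i \sqrt{3041267} = i \sqrt{3041267} + \frac{i \sqrt{76466075280038949206}}{7845718}$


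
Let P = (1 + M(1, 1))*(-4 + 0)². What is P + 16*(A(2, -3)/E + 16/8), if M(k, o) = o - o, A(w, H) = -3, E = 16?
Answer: 45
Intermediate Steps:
M(k, o) = 0
P = 16 (P = (1 + 0)*(-4 + 0)² = 1*(-4)² = 1*16 = 16)
P + 16*(A(2, -3)/E + 16/8) = 16 + 16*(-3/16 + 16/8) = 16 + 16*(-3*1/16 + 16*(⅛)) = 16 + 16*(-3/16 + 2) = 16 + 16*(29/16) = 16 + 29 = 45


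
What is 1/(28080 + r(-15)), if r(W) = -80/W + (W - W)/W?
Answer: 3/84256 ≈ 3.5606e-5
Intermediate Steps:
r(W) = -80/W (r(W) = -80/W + 0/W = -80/W + 0 = -80/W)
1/(28080 + r(-15)) = 1/(28080 - 80/(-15)) = 1/(28080 - 80*(-1/15)) = 1/(28080 + 16/3) = 1/(84256/3) = 3/84256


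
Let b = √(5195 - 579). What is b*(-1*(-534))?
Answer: 1068*√1154 ≈ 36281.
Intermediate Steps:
b = 2*√1154 (b = √4616 = 2*√1154 ≈ 67.941)
b*(-1*(-534)) = (2*√1154)*(-1*(-534)) = (2*√1154)*534 = 1068*√1154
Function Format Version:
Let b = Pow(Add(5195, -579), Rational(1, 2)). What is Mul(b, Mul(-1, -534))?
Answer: Mul(1068, Pow(1154, Rational(1, 2))) ≈ 36281.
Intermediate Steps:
b = Mul(2, Pow(1154, Rational(1, 2))) (b = Pow(4616, Rational(1, 2)) = Mul(2, Pow(1154, Rational(1, 2))) ≈ 67.941)
Mul(b, Mul(-1, -534)) = Mul(Mul(2, Pow(1154, Rational(1, 2))), Mul(-1, -534)) = Mul(Mul(2, Pow(1154, Rational(1, 2))), 534) = Mul(1068, Pow(1154, Rational(1, 2)))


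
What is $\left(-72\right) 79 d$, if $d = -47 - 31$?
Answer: $443664$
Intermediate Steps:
$d = -78$ ($d = -47 - 31 = -78$)
$\left(-72\right) 79 d = \left(-72\right) 79 \left(-78\right) = \left(-5688\right) \left(-78\right) = 443664$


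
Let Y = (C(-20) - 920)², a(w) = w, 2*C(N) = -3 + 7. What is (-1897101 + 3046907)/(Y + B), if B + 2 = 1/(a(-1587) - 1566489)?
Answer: 257569027608/188778877553 ≈ 1.3644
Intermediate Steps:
C(N) = 2 (C(N) = (-3 + 7)/2 = (½)*4 = 2)
Y = 842724 (Y = (2 - 920)² = (-918)² = 842724)
B = -3136153/1568076 (B = -2 + 1/(-1587 - 1566489) = -2 + 1/(-1568076) = -2 - 1/1568076 = -3136153/1568076 ≈ -2.0000)
(-1897101 + 3046907)/(Y + B) = (-1897101 + 3046907)/(842724 - 3136153/1568076) = 1149806/(1321452142871/1568076) = 1149806*(1568076/1321452142871) = 257569027608/188778877553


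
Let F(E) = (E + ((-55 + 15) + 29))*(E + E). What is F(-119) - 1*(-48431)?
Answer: 79371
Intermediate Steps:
F(E) = 2*E*(-11 + E) (F(E) = (E + (-40 + 29))*(2*E) = (E - 11)*(2*E) = (-11 + E)*(2*E) = 2*E*(-11 + E))
F(-119) - 1*(-48431) = 2*(-119)*(-11 - 119) - 1*(-48431) = 2*(-119)*(-130) + 48431 = 30940 + 48431 = 79371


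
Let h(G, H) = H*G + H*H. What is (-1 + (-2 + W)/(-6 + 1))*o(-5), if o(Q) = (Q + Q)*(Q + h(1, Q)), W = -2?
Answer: 30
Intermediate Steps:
h(G, H) = H² + G*H (h(G, H) = G*H + H² = H² + G*H)
o(Q) = 2*Q*(Q + Q*(1 + Q)) (o(Q) = (Q + Q)*(Q + Q*(1 + Q)) = (2*Q)*(Q + Q*(1 + Q)) = 2*Q*(Q + Q*(1 + Q)))
(-1 + (-2 + W)/(-6 + 1))*o(-5) = (-1 + (-2 - 2)/(-6 + 1))*(2*(-5)²*(2 - 5)) = (-1 - 4/(-5))*(2*25*(-3)) = (-1 - 4*(-⅕))*(-150) = (-1 + ⅘)*(-150) = -⅕*(-150) = 30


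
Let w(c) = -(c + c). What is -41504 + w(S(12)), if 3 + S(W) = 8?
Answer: -41514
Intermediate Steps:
S(W) = 5 (S(W) = -3 + 8 = 5)
w(c) = -2*c
-41504 + w(S(12)) = -41504 - 2*5 = -41504 - 10 = -41514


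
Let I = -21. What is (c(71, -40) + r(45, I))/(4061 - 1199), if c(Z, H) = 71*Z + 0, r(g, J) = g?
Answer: 2543/1431 ≈ 1.7771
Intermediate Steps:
c(Z, H) = 71*Z
(c(71, -40) + r(45, I))/(4061 - 1199) = (71*71 + 45)/(4061 - 1199) = (5041 + 45)/2862 = 5086*(1/2862) = 2543/1431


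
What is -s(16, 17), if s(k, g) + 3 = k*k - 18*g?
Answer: 53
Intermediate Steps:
s(k, g) = -3 + k² - 18*g (s(k, g) = -3 + (k*k - 18*g) = -3 + (k² - 18*g) = -3 + k² - 18*g)
-s(16, 17) = -(-3 + 16² - 18*17) = -(-3 + 256 - 306) = -1*(-53) = 53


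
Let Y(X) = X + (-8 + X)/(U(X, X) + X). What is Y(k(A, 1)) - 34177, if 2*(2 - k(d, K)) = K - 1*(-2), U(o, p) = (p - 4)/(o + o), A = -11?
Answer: -34174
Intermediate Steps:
U(o, p) = (-4 + p)/(2*o) (U(o, p) = (-4 + p)/((2*o)) = (-4 + p)*(1/(2*o)) = (-4 + p)/(2*o))
k(d, K) = 1 - K/2 (k(d, K) = 2 - (K - 1*(-2))/2 = 2 - (K + 2)/2 = 2 - (2 + K)/2 = 2 + (-1 - K/2) = 1 - K/2)
Y(X) = X + (-8 + X)/(X + (-4 + X)/(2*X)) (Y(X) = X + (-8 + X)/((-4 + X)/(2*X) + X) = X + (-8 + X)/(X + (-4 + X)/(2*X)))
Y(k(A, 1)) - 34177 = (1 - ½*1)*(-20 + 2*(1 - ½*1)² + 3*(1 - ½*1))/(-4 + (1 - ½*1) + 2*(1 - ½*1)²) - 34177 = (1 - ½)*(-20 + 2*(1 - ½)² + 3*(1 - ½))/(-4 + (1 - ½) + 2*(1 - ½)²) - 34177 = (-20 + 2*(½)² + 3*(½))/(2*(-4 + ½ + 2*(½)²)) - 34177 = (-20 + 2*(¼) + 3/2)/(2*(-4 + ½ + 2*(¼))) - 34177 = (-20 + ½ + 3/2)/(2*(-4 + ½ + ½)) - 34177 = (½)*(-18)/(-3) - 34177 = (½)*(-⅓)*(-18) - 34177 = 3 - 34177 = -34174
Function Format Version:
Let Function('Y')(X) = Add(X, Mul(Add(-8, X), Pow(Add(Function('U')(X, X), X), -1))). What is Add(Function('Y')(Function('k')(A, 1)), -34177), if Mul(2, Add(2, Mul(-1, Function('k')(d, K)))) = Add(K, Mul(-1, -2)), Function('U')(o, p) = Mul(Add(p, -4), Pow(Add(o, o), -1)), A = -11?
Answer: -34174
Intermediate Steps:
Function('U')(o, p) = Mul(Rational(1, 2), Pow(o, -1), Add(-4, p)) (Function('U')(o, p) = Mul(Add(-4, p), Pow(Mul(2, o), -1)) = Mul(Add(-4, p), Mul(Rational(1, 2), Pow(o, -1))) = Mul(Rational(1, 2), Pow(o, -1), Add(-4, p)))
Function('k')(d, K) = Add(1, Mul(Rational(-1, 2), K)) (Function('k')(d, K) = Add(2, Mul(Rational(-1, 2), Add(K, Mul(-1, -2)))) = Add(2, Mul(Rational(-1, 2), Add(K, 2))) = Add(2, Mul(Rational(-1, 2), Add(2, K))) = Add(2, Add(-1, Mul(Rational(-1, 2), K))) = Add(1, Mul(Rational(-1, 2), K)))
Function('Y')(X) = Add(X, Mul(Pow(Add(X, Mul(Rational(1, 2), Pow(X, -1), Add(-4, X))), -1), Add(-8, X))) (Function('Y')(X) = Add(X, Mul(Add(-8, X), Pow(Add(Mul(Rational(1, 2), Pow(X, -1), Add(-4, X)), X), -1))) = Add(X, Mul(Add(-8, X), Pow(Add(X, Mul(Rational(1, 2), Pow(X, -1), Add(-4, X))), -1))) = Add(X, Mul(Pow(Add(X, Mul(Rational(1, 2), Pow(X, -1), Add(-4, X))), -1), Add(-8, X))))
Add(Function('Y')(Function('k')(A, 1)), -34177) = Add(Mul(Add(1, Mul(Rational(-1, 2), 1)), Pow(Add(-4, Add(1, Mul(Rational(-1, 2), 1)), Mul(2, Pow(Add(1, Mul(Rational(-1, 2), 1)), 2))), -1), Add(-20, Mul(2, Pow(Add(1, Mul(Rational(-1, 2), 1)), 2)), Mul(3, Add(1, Mul(Rational(-1, 2), 1))))), -34177) = Add(Mul(Add(1, Rational(-1, 2)), Pow(Add(-4, Add(1, Rational(-1, 2)), Mul(2, Pow(Add(1, Rational(-1, 2)), 2))), -1), Add(-20, Mul(2, Pow(Add(1, Rational(-1, 2)), 2)), Mul(3, Add(1, Rational(-1, 2))))), -34177) = Add(Mul(Rational(1, 2), Pow(Add(-4, Rational(1, 2), Mul(2, Pow(Rational(1, 2), 2))), -1), Add(-20, Mul(2, Pow(Rational(1, 2), 2)), Mul(3, Rational(1, 2)))), -34177) = Add(Mul(Rational(1, 2), Pow(Add(-4, Rational(1, 2), Mul(2, Rational(1, 4))), -1), Add(-20, Mul(2, Rational(1, 4)), Rational(3, 2))), -34177) = Add(Mul(Rational(1, 2), Pow(Add(-4, Rational(1, 2), Rational(1, 2)), -1), Add(-20, Rational(1, 2), Rational(3, 2))), -34177) = Add(Mul(Rational(1, 2), Pow(-3, -1), -18), -34177) = Add(Mul(Rational(1, 2), Rational(-1, 3), -18), -34177) = Add(3, -34177) = -34174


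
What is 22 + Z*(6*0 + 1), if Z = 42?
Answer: 64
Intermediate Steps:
22 + Z*(6*0 + 1) = 22 + 42*(6*0 + 1) = 22 + 42*(0 + 1) = 22 + 42*1 = 22 + 42 = 64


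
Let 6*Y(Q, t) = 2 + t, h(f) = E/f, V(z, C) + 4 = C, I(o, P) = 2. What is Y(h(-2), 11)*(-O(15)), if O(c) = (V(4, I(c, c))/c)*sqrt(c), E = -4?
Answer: 13*sqrt(15)/45 ≈ 1.1189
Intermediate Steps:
V(z, C) = -4 + C
h(f) = -4/f
Y(Q, t) = 1/3 + t/6 (Y(Q, t) = (2 + t)/6 = 1/3 + t/6)
O(c) = -2/sqrt(c) (O(c) = ((-4 + 2)/c)*sqrt(c) = (-2/c)*sqrt(c) = -2/sqrt(c))
Y(h(-2), 11)*(-O(15)) = (1/3 + (1/6)*11)*(-(-2)/sqrt(15)) = (1/3 + 11/6)*(-(-2)*sqrt(15)/15) = 13*(-(-2)*sqrt(15)/15)/6 = 13*(2*sqrt(15)/15)/6 = 13*sqrt(15)/45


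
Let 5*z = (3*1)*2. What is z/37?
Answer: 6/185 ≈ 0.032432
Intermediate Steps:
z = 6/5 (z = ((3*1)*2)/5 = (3*2)/5 = (⅕)*6 = 6/5 ≈ 1.2000)
z/37 = (6/5)/37 = (1/37)*(6/5) = 6/185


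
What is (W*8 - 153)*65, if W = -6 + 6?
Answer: -9945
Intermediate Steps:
W = 0
(W*8 - 153)*65 = (0*8 - 153)*65 = (0 - 153)*65 = -153*65 = -9945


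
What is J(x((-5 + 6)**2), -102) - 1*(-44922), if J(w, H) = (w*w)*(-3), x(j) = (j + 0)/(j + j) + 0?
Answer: 179685/4 ≈ 44921.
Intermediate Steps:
x(j) = 1/2 (x(j) = j/((2*j)) + 0 = j*(1/(2*j)) + 0 = 1/2 + 0 = 1/2)
J(w, H) = -3*w**2 (J(w, H) = w**2*(-3) = -3*w**2)
J(x((-5 + 6)**2), -102) - 1*(-44922) = -3*(1/2)**2 - 1*(-44922) = -3*1/4 + 44922 = -3/4 + 44922 = 179685/4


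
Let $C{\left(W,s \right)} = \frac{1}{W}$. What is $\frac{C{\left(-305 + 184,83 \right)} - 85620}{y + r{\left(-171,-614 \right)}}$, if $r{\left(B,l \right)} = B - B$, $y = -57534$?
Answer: $\frac{10360021}{6961614} \approx 1.4882$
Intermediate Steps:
$r{\left(B,l \right)} = 0$
$\frac{C{\left(-305 + 184,83 \right)} - 85620}{y + r{\left(-171,-614 \right)}} = \frac{\frac{1}{-305 + 184} - 85620}{-57534 + 0} = \frac{\frac{1}{-121} - 85620}{-57534} = \left(- \frac{1}{121} - 85620\right) \left(- \frac{1}{57534}\right) = \left(- \frac{10360021}{121}\right) \left(- \frac{1}{57534}\right) = \frac{10360021}{6961614}$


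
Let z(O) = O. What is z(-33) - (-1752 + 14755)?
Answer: -13036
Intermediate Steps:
z(-33) - (-1752 + 14755) = -33 - (-1752 + 14755) = -33 - 1*13003 = -33 - 13003 = -13036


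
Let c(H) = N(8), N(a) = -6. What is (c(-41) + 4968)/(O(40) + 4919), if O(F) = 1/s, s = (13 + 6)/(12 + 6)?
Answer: 94278/93479 ≈ 1.0085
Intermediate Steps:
c(H) = -6
s = 19/18 ≈ 1.0556
O(F) = 18/19 (O(F) = 1/(19/18) = 18/19)
(c(-41) + 4968)/(O(40) + 4919) = (-6 + 4968)/(18/19 + 4919) = 4962/(93479/19) = 4962*(19/93479) = 94278/93479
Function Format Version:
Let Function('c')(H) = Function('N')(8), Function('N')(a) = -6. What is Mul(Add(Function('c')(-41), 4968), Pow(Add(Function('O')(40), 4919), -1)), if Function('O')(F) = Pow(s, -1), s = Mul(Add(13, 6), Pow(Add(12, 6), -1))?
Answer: Rational(94278, 93479) ≈ 1.0085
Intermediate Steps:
Function('c')(H) = -6
s = Rational(19, 18) (s = Mul(19, Pow(18, -1)) = Mul(19, Rational(1, 18)) = Rational(19, 18) ≈ 1.0556)
Function('O')(F) = Rational(18, 19) (Function('O')(F) = Pow(Rational(19, 18), -1) = Rational(18, 19))
Mul(Add(Function('c')(-41), 4968), Pow(Add(Function('O')(40), 4919), -1)) = Mul(Add(-6, 4968), Pow(Add(Rational(18, 19), 4919), -1)) = Mul(4962, Pow(Rational(93479, 19), -1)) = Mul(4962, Rational(19, 93479)) = Rational(94278, 93479)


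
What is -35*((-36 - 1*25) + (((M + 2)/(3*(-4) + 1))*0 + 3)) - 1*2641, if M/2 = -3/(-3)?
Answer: -611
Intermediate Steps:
M = 2 (M = 2*(-3/(-3)) = 2*(-3*(-1/3)) = 2*1 = 2)
-35*((-36 - 1*25) + (((M + 2)/(3*(-4) + 1))*0 + 3)) - 1*2641 = -35*((-36 - 1*25) + (((2 + 2)/(3*(-4) + 1))*0 + 3)) - 1*2641 = -35*((-36 - 25) + ((4/(-12 + 1))*0 + 3)) - 2641 = -35*(-61 + ((4/(-11))*0 + 3)) - 2641 = -35*(-61 + ((4*(-1/11))*0 + 3)) - 2641 = -35*(-61 + (-4/11*0 + 3)) - 2641 = -35*(-61 + (0 + 3)) - 2641 = -35*(-61 + 3) - 2641 = -35*(-58) - 2641 = 2030 - 2641 = -611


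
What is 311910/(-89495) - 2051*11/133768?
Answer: -8748534715/2394313432 ≈ -3.6539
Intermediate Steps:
311910/(-89495) - 2051*11/133768 = 311910*(-1/89495) - 22561*1/133768 = -62382/17899 - 22561/133768 = -8748534715/2394313432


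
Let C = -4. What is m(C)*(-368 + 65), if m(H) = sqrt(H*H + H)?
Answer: -606*sqrt(3) ≈ -1049.6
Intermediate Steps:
m(H) = sqrt(H + H**2) (m(H) = sqrt(H**2 + H) = sqrt(H + H**2))
m(C)*(-368 + 65) = sqrt(-4*(1 - 4))*(-368 + 65) = sqrt(-4*(-3))*(-303) = sqrt(12)*(-303) = (2*sqrt(3))*(-303) = -606*sqrt(3)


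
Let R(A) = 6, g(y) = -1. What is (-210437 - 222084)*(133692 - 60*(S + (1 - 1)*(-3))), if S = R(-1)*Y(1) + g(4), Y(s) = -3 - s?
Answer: -58473379032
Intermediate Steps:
S = -25 (S = 6*(-3 - 1*1) - 1 = 6*(-3 - 1) - 1 = 6*(-4) - 1 = -24 - 1 = -25)
(-210437 - 222084)*(133692 - 60*(S + (1 - 1)*(-3))) = (-210437 - 222084)*(133692 - 60*(-25 + (1 - 1)*(-3))) = -432521*(133692 - 60*(-25 + 0*(-3))) = -432521*(133692 - 60*(-25 + 0)) = -432521*(133692 - 60*(-25)) = -432521*(133692 + 1500) = -432521*135192 = -58473379032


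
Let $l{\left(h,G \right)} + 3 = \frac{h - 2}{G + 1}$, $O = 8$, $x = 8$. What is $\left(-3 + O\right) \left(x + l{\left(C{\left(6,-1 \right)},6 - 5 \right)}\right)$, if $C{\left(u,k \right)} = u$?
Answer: $35$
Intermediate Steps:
$l{\left(h,G \right)} = -3 + \frac{-2 + h}{1 + G}$ ($l{\left(h,G \right)} = -3 + \frac{h - 2}{G + 1} = -3 + \frac{-2 + h}{1 + G}$)
$\left(-3 + O\right) \left(x + l{\left(C{\left(6,-1 \right)},6 - 5 \right)}\right) = \left(-3 + 8\right) \left(8 + \frac{-5 + 6 - 3 \left(6 - 5\right)}{1 + \left(6 - 5\right)}\right) = 5 \left(8 + \frac{-5 + 6 - 3 \left(6 - 5\right)}{1 + \left(6 - 5\right)}\right) = 5 \left(8 + \frac{-5 + 6 - 3}{1 + 1}\right) = 5 \left(8 + \frac{-5 + 6 - 3}{2}\right) = 5 \left(8 + \frac{1}{2} \left(-2\right)\right) = 5 \left(8 - 1\right) = 5 \cdot 7 = 35$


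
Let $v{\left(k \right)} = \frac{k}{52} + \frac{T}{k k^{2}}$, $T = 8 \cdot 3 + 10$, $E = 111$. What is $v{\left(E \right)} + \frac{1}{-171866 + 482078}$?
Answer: $\frac{327034620655}{153203392251} \approx 2.1346$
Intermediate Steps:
$T = 34$ ($T = 24 + 10 = 34$)
$v{\left(k \right)} = \frac{34}{k^{3}} + \frac{k}{52}$ ($v{\left(k \right)} = \frac{k}{52} + \frac{34}{k k^{2}} = k \frac{1}{52} + \frac{34}{k^{3}} = \frac{k}{52} + \frac{34}{k^{3}} = \frac{34}{k^{3}} + \frac{k}{52}$)
$v{\left(E \right)} + \frac{1}{-171866 + 482078} = \left(\frac{34}{1367631} + \frac{1}{52} \cdot 111\right) + \frac{1}{-171866 + 482078} = \left(34 \cdot \frac{1}{1367631} + \frac{111}{52}\right) + \frac{1}{310212} = \left(\frac{34}{1367631} + \frac{111}{52}\right) + \frac{1}{310212} = \frac{151808809}{71116812} + \frac{1}{310212} = \frac{327034620655}{153203392251}$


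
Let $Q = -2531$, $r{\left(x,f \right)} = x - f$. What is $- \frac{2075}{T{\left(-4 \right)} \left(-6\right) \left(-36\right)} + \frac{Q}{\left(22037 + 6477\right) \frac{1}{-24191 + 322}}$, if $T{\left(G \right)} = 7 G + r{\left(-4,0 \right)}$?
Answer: $\frac{208814972459}{98544384} \approx 2119.0$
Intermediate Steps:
$T{\left(G \right)} = -4 + 7 G$ ($T{\left(G \right)} = 7 G - 4 = -4 + 7 G$)
$- \frac{2075}{T{\left(-4 \right)} \left(-6\right) \left(-36\right)} + \frac{Q}{\left(22037 + 6477\right) \frac{1}{-24191 + 322}} = - \frac{2075}{\left(-4 + 7 \left(-4\right)\right) \left(-6\right) \left(-36\right)} - \frac{2531}{\left(22037 + 6477\right) \frac{1}{-24191 + 322}} = - \frac{2075}{\left(-4 - 28\right) \left(-6\right) \left(-36\right)} - \frac{2531}{28514 \frac{1}{-23869}} = - \frac{2075}{\left(-32\right) \left(-6\right) \left(-36\right)} - \frac{2531}{28514 \left(- \frac{1}{23869}\right)} = - \frac{2075}{192 \left(-36\right)} - \frac{2531}{- \frac{28514}{23869}} = - \frac{2075}{-6912} - - \frac{60412439}{28514} = \left(-2075\right) \left(- \frac{1}{6912}\right) + \frac{60412439}{28514} = \frac{2075}{6912} + \frac{60412439}{28514} = \frac{208814972459}{98544384}$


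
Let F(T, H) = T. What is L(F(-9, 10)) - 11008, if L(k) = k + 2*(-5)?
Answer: -11027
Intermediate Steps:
L(k) = -10 + k (L(k) = k - 10 = -10 + k)
L(F(-9, 10)) - 11008 = (-10 - 9) - 11008 = -19 - 11008 = -11027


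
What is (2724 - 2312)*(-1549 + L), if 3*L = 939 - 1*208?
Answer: -1613392/3 ≈ -5.3780e+5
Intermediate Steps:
L = 731/3 (L = (939 - 1*208)/3 = (939 - 208)/3 = (⅓)*731 = 731/3 ≈ 243.67)
(2724 - 2312)*(-1549 + L) = (2724 - 2312)*(-1549 + 731/3) = 412*(-3916/3) = -1613392/3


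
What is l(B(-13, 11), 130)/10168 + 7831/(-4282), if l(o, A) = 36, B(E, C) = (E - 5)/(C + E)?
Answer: -4966966/2721211 ≈ -1.8253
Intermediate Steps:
B(E, C) = (-5 + E)/(C + E)
l(B(-13, 11), 130)/10168 + 7831/(-4282) = 36/10168 + 7831/(-4282) = 36*(1/10168) + 7831*(-1/4282) = 9/2542 - 7831/4282 = -4966966/2721211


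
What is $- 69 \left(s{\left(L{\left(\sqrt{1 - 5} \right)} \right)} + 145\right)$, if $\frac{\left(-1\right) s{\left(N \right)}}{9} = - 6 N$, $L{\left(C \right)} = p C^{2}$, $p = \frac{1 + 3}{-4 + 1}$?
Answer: $-29877$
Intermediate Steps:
$p = - \frac{4}{3}$ ($p = \frac{4}{-3} = 4 \left(- \frac{1}{3}\right) = - \frac{4}{3} \approx -1.3333$)
$L{\left(C \right)} = - \frac{4 C^{2}}{3}$
$s{\left(N \right)} = 54 N$ ($s{\left(N \right)} = - 9 \left(- 6 N\right) = 54 N$)
$- 69 \left(s{\left(L{\left(\sqrt{1 - 5} \right)} \right)} + 145\right) = - 69 \left(54 \left(- \frac{4 \left(\sqrt{1 - 5}\right)^{2}}{3}\right) + 145\right) = - 69 \left(54 \left(- \frac{4 \left(\sqrt{-4}\right)^{2}}{3}\right) + 145\right) = - 69 \left(54 \left(- \frac{4 \left(2 i\right)^{2}}{3}\right) + 145\right) = - 69 \left(54 \left(\left(- \frac{4}{3}\right) \left(-4\right)\right) + 145\right) = - 69 \left(54 \cdot \frac{16}{3} + 145\right) = - 69 \left(288 + 145\right) = \left(-69\right) 433 = -29877$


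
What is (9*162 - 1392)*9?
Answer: 594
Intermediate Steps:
(9*162 - 1392)*9 = (1458 - 1392)*9 = 66*9 = 594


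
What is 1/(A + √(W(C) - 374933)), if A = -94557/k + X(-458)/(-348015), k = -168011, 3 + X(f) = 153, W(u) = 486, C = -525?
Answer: 8545000311294355717/5689571557545204823438296 - 15194584953494750521*I*√374447/5689571557545204823438296 ≈ 1.5019e-6 - 0.0016342*I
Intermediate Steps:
X(f) = 150 (X(f) = -3 + 153 = 150)
A = 2192136847/3898023211 (A = -94557/(-168011) + 150/(-348015) = -94557*(-1/168011) + 150*(-1/348015) = 94557/168011 - 10/23201 = 2192136847/3898023211 ≈ 0.56237)
1/(A + √(W(C) - 374933)) = 1/(2192136847/3898023211 + √(486 - 374933)) = 1/(2192136847/3898023211 + √(-374447)) = 1/(2192136847/3898023211 + I*√374447)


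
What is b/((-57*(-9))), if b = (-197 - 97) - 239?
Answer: -533/513 ≈ -1.0390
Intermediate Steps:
b = -533 (b = -294 - 239 = -533)
b/((-57*(-9))) = -533/((-57*(-9))) = -533/513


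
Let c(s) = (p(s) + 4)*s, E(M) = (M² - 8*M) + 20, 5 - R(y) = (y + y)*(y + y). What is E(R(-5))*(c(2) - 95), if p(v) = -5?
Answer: -951085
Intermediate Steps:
R(y) = 5 - 4*y² (R(y) = 5 - (y + y)*(y + y) = 5 - 2*y*2*y = 5 - 4*y²)
E(M) = 20 + M² - 8*M
c(s) = -s (c(s) = (-5 + 4)*s = -s)
E(R(-5))*(c(2) - 95) = (20 + (5 - 4*(-5)²)² - 8*(5 - 4*(-5)²))*(-1*2 - 95) = (20 + (5 - 4*25)² - 8*(5 - 4*25))*(-2 - 95) = (20 + (5 - 100)² - 8*(5 - 100))*(-97) = (20 + (-95)² - 8*(-95))*(-97) = (20 + 9025 + 760)*(-97) = 9805*(-97) = -951085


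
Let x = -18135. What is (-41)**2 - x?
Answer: 19816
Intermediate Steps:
(-41)**2 - x = (-41)**2 - 1*(-18135) = 1681 + 18135 = 19816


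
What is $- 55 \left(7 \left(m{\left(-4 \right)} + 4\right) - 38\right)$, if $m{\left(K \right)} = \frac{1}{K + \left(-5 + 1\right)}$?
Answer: $\frac{4785}{8} \approx 598.13$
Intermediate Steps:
$m{\left(K \right)} = \frac{1}{-4 + K}$ ($m{\left(K \right)} = \frac{1}{K - 4} = \frac{1}{-4 + K}$)
$- 55 \left(7 \left(m{\left(-4 \right)} + 4\right) - 38\right) = - 55 \left(7 \left(\frac{1}{-4 - 4} + 4\right) - 38\right) = - 55 \left(7 \left(\frac{1}{-8} + 4\right) - 38\right) = - 55 \left(7 \left(- \frac{1}{8} + 4\right) - 38\right) = - 55 \left(7 \cdot \frac{31}{8} - 38\right) = - 55 \left(\frac{217}{8} - 38\right) = \left(-55\right) \left(- \frac{87}{8}\right) = \frac{4785}{8}$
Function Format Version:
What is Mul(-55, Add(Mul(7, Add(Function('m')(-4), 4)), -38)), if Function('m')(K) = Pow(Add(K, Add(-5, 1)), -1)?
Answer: Rational(4785, 8) ≈ 598.13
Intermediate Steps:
Function('m')(K) = Pow(Add(-4, K), -1) (Function('m')(K) = Pow(Add(K, -4), -1) = Pow(Add(-4, K), -1))
Mul(-55, Add(Mul(7, Add(Function('m')(-4), 4)), -38)) = Mul(-55, Add(Mul(7, Add(Pow(Add(-4, -4), -1), 4)), -38)) = Mul(-55, Add(Mul(7, Add(Pow(-8, -1), 4)), -38)) = Mul(-55, Add(Mul(7, Add(Rational(-1, 8), 4)), -38)) = Mul(-55, Add(Mul(7, Rational(31, 8)), -38)) = Mul(-55, Add(Rational(217, 8), -38)) = Mul(-55, Rational(-87, 8)) = Rational(4785, 8)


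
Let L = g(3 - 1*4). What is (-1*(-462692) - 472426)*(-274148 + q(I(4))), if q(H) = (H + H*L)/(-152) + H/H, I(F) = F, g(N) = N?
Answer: 2668546898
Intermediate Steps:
L = -1 (L = 3 - 1*4 = 3 - 4 = -1)
q(H) = 1 (q(H) = (H + H*(-1))/(-152) + H/H = (H - H)*(-1/152) + 1 = 0*(-1/152) + 1 = 0 + 1 = 1)
(-1*(-462692) - 472426)*(-274148 + q(I(4))) = (-1*(-462692) - 472426)*(-274148 + 1) = (462692 - 472426)*(-274147) = -9734*(-274147) = 2668546898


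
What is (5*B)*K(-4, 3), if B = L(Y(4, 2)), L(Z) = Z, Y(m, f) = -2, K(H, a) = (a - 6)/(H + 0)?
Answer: -15/2 ≈ -7.5000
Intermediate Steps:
K(H, a) = (-6 + a)/H
B = -2
(5*B)*K(-4, 3) = (5*(-2))*((-6 + 3)/(-4)) = -(-5)*(-3)/2 = -10*3/4 = -15/2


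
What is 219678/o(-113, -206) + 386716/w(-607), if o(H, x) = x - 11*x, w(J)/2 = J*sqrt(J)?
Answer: 109839/1030 + 193358*I*sqrt(607)/368449 ≈ 106.64 + 12.929*I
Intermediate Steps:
w(J) = 2*J**(3/2) (w(J) = 2*(J*sqrt(J)) = 2*J**(3/2))
o(H, x) = -10*x
219678/o(-113, -206) + 386716/w(-607) = 219678/((-10*(-206))) + 386716/((2*(-607)**(3/2))) = 219678/2060 + 386716/((2*(-607*I*sqrt(607)))) = 219678*(1/2060) + 386716/((-1214*I*sqrt(607))) = 109839/1030 + 386716*(I*sqrt(607)/736898) = 109839/1030 + 193358*I*sqrt(607)/368449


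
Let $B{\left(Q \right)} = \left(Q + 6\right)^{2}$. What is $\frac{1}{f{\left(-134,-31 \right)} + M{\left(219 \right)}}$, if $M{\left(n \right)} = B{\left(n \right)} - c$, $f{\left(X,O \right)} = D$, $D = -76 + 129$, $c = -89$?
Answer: $\frac{1}{50767} \approx 1.9698 \cdot 10^{-5}$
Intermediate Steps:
$B{\left(Q \right)} = \left(6 + Q\right)^{2}$
$D = 53$
$f{\left(X,O \right)} = 53$
$M{\left(n \right)} = 89 + \left(6 + n\right)^{2}$ ($M{\left(n \right)} = \left(6 + n\right)^{2} - -89 = \left(6 + n\right)^{2} + 89 = 89 + \left(6 + n\right)^{2}$)
$\frac{1}{f{\left(-134,-31 \right)} + M{\left(219 \right)}} = \frac{1}{53 + \left(89 + \left(6 + 219\right)^{2}\right)} = \frac{1}{53 + \left(89 + 225^{2}\right)} = \frac{1}{53 + \left(89 + 50625\right)} = \frac{1}{53 + 50714} = \frac{1}{50767}$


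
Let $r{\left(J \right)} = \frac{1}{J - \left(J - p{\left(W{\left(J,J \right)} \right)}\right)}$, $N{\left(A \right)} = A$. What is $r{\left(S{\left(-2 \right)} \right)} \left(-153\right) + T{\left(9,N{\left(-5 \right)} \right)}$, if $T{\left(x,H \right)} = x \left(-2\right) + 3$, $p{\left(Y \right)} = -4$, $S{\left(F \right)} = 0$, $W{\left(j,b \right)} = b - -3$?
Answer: $\frac{93}{4} \approx 23.25$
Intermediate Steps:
$W{\left(j,b \right)} = 3 + b$ ($W{\left(j,b \right)} = b + 3 = 3 + b$)
$T{\left(x,H \right)} = 3 - 2 x$ ($T{\left(x,H \right)} = - 2 x + 3 = 3 - 2 x$)
$r{\left(J \right)} = - \frac{1}{4}$ ($r{\left(J \right)} = \frac{1}{J - \left(4 + J\right)} = \frac{1}{-4} = - \frac{1}{4}$)
$r{\left(S{\left(-2 \right)} \right)} \left(-153\right) + T{\left(9,N{\left(-5 \right)} \right)} = \left(- \frac{1}{4}\right) \left(-153\right) + \left(3 - 18\right) = \frac{153}{4} + \left(3 - 18\right) = \frac{153}{4} - 15 = \frac{93}{4}$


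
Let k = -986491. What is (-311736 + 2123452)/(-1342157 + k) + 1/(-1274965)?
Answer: -577469204647/742236174330 ≈ -0.77801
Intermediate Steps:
(-311736 + 2123452)/(-1342157 + k) + 1/(-1274965) = (-311736 + 2123452)/(-1342157 - 986491) + 1/(-1274965) = 1811716/(-2328648) - 1/1274965 = 1811716*(-1/2328648) - 1/1274965 = -452929/582162 - 1/1274965 = -577469204647/742236174330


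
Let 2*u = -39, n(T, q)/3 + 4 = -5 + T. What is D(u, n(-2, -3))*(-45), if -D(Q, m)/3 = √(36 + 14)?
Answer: 675*√2 ≈ 954.59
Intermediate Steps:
n(T, q) = -27 + 3*T (n(T, q) = -12 + 3*(-5 + T) = -12 + (-15 + 3*T) = -27 + 3*T)
u = -39/2 (u = (½)*(-39) = -39/2 ≈ -19.500)
D(Q, m) = -15*√2 (D(Q, m) = -3*√(36 + 14) = -15*√2)
D(u, n(-2, -3))*(-45) = -15*√2*(-45) = 675*√2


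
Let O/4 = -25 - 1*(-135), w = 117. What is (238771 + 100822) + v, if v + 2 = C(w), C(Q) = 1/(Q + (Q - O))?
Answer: 69955745/206 ≈ 3.3959e+5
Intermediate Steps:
O = 440 (O = 4*(-25 - 1*(-135)) = 4*(-25 + 135) = 4*110 = 440)
C(Q) = 1/(-440 + 2*Q) (C(Q) = 1/(Q + (Q - 1*440)) = 1/(Q + (Q - 440)) = 1/(Q + (-440 + Q)) = 1/(-440 + 2*Q))
v = -413/206 (v = -2 + 1/(2*(-220 + 117)) = -2 + (½)/(-103) = -2 + (½)*(-1/103) = -2 - 1/206 = -413/206 ≈ -2.0049)
(238771 + 100822) + v = (238771 + 100822) - 413/206 = 339593 - 413/206 = 69955745/206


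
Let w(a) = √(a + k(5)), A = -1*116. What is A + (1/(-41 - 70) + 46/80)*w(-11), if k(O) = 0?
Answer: -116 + 2513*I*√11/4440 ≈ -116.0 + 1.8772*I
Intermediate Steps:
A = -116
w(a) = √a (w(a) = √(a + 0) = √a)
A + (1/(-41 - 70) + 46/80)*w(-11) = -116 + (1/(-41 - 70) + 46/80)*√(-11) = -116 + (1/(-111) + 46*(1/80))*(I*√11) = -116 + (-1/111 + 23/40)*(I*√11) = -116 + 2513*(I*√11)/4440 = -116 + 2513*I*√11/4440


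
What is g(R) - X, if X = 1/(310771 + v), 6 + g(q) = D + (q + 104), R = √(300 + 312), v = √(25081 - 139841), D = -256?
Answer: -15259439524529/96578729201 + 6*√17 + 2*I*√28690/96578729201 ≈ -133.26 + 3.5076e-9*I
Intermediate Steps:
v = 2*I*√28690 (v = √(-114760) = 2*I*√28690 ≈ 338.76*I)
R = 6*√17 (R = √612 = 6*√17 ≈ 24.739)
g(q) = -158 + q (g(q) = -6 + (-256 + (q + 104)) = -6 + (-256 + (104 + q)) = -6 + (-152 + q) = -158 + q)
X = 1/(310771 + 2*I*√28690) ≈ 3.2178e-6 - 3.51e-9*I
g(R) - X = (-158 + 6*√17) - (310771/96578729201 - 2*I*√28690/96578729201) = (-158 + 6*√17) + (-310771/96578729201 + 2*I*√28690/96578729201) = -15259439524529/96578729201 + 6*√17 + 2*I*√28690/96578729201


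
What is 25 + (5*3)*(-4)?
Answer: -35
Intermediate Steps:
25 + (5*3)*(-4) = 25 + 15*(-4) = 25 - 60 = -35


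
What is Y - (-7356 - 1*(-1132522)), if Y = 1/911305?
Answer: -1025369401629/911305 ≈ -1.1252e+6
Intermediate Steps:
Y = 1/911305 ≈ 1.0973e-6
Y - (-7356 - 1*(-1132522)) = 1/911305 - (-7356 - 1*(-1132522)) = 1/911305 - (-7356 + 1132522) = 1/911305 - 1*1125166 = 1/911305 - 1125166 = -1025369401629/911305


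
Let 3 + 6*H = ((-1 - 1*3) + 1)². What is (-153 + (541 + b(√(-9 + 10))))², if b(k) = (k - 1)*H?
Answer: 150544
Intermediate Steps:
H = 1 (H = -½ + ((-1 - 1*3) + 1)²/6 = -½ + ((-1 - 3) + 1)²/6 = -½ + (-4 + 1)²/6 = -½ + (⅙)*(-3)² = -½ + (⅙)*9 = -½ + 3/2 = 1)
b(k) = -1 + k (b(k) = (k - 1)*1 = (-1 + k)*1 = -1 + k)
(-153 + (541 + b(√(-9 + 10))))² = (-153 + (541 + (-1 + √(-9 + 10))))² = (-153 + (541 + (-1 + √1)))² = (-153 + (541 + (-1 + 1)))² = (-153 + (541 + 0))² = (-153 + 541)² = 388² = 150544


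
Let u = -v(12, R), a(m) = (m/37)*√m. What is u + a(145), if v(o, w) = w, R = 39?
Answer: -39 + 145*√145/37 ≈ 8.1900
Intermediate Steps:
a(m) = m^(3/2)/37 (a(m) = (m*(1/37))*√m = (m/37)*√m = m^(3/2)/37)
u = -39 (u = -1*39 = -39)
u + a(145) = -39 + 145^(3/2)/37 = -39 + (145*√145)/37 = -39 + 145*√145/37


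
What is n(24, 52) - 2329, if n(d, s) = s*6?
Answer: -2017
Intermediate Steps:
n(d, s) = 6*s
n(24, 52) - 2329 = 6*52 - 2329 = 312 - 2329 = -2017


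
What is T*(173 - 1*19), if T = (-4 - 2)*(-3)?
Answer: 2772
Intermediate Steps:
T = 18 (T = -6*(-3) = 18)
T*(173 - 1*19) = 18*(173 - 1*19) = 18*(173 - 19) = 18*154 = 2772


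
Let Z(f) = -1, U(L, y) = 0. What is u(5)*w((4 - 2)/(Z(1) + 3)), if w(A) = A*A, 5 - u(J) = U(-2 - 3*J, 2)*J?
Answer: 5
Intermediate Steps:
u(J) = 5 (u(J) = 5 - 0*J = 5 - 1*0 = 5 + 0 = 5)
w(A) = A²
u(5)*w((4 - 2)/(Z(1) + 3)) = 5*((4 - 2)/(-1 + 3))² = 5*(2/2)² = 5*(2*(½))² = 5*1² = 5*1 = 5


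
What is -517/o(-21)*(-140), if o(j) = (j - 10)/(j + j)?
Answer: 3039960/31 ≈ 98063.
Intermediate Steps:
o(j) = (-10 + j)/(2*j) (o(j) = (-10 + j)/((2*j)) = (-10 + j)*(1/(2*j)) = (-10 + j)/(2*j))
-517/o(-21)*(-140) = -517*(-42/(-10 - 21))*(-140) = -517/((1/2)*(-1/21)*(-31))*(-140) = -517/31/42*(-140) = -517*42/31*(-140) = -21714/31*(-140) = 3039960/31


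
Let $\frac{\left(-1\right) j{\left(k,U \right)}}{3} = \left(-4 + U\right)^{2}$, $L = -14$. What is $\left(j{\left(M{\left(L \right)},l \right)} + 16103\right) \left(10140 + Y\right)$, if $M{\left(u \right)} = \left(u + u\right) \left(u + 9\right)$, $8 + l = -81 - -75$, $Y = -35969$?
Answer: $-390818599$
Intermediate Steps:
$l = -14$ ($l = -8 - 6 = -14$)
$M{\left(u \right)} = 2 u \left(9 + u\right)$
$j{\left(k,U \right)} = - 3 \left(-4 + U\right)^{2}$
$\left(j{\left(M{\left(L \right)},l \right)} + 16103\right) \left(10140 + Y\right) = \left(- 3 \left(-4 - 14\right)^{2} + 16103\right) \left(10140 - 35969\right) = \left(- 3 \left(-18\right)^{2} + 16103\right) \left(-25829\right) = \left(\left(-3\right) 324 + 16103\right) \left(-25829\right) = \left(-972 + 16103\right) \left(-25829\right) = 15131 \left(-25829\right) = -390818599$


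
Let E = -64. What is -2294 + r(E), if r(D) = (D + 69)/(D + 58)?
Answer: -13769/6 ≈ -2294.8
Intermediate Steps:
r(D) = (69 + D)/(58 + D)
-2294 + r(E) = -2294 + (69 - 64)/(58 - 64) = -2294 + 5/(-6) = -2294 - 1/6*5 = -2294 - 5/6 = -13769/6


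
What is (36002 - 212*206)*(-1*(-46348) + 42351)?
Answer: -680321330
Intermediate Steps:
(36002 - 212*206)*(-1*(-46348) + 42351) = (36002 - 43672)*(46348 + 42351) = -7670*88699 = -680321330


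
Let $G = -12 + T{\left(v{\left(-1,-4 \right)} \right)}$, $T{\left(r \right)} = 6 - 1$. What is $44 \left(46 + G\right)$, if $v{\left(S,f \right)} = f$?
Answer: $1716$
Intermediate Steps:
$T{\left(r \right)} = 5$ ($T{\left(r \right)} = 6 - 1 = 5$)
$G = -7$ ($G = -12 + 5 = -7$)
$44 \left(46 + G\right) = 44 \left(46 - 7\right) = 44 \cdot 39 = 1716$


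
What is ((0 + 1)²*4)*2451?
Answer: 9804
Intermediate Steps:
((0 + 1)²*4)*2451 = (1²*4)*2451 = (1*4)*2451 = 4*2451 = 9804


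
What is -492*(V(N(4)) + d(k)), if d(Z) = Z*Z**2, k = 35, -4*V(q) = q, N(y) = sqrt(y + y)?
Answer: -21094500 + 246*sqrt(2) ≈ -2.1094e+7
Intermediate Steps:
N(y) = sqrt(2)*sqrt(y) (N(y) = sqrt(2*y) = sqrt(2)*sqrt(y))
V(q) = -q/4
d(Z) = Z**3
-492*(V(N(4)) + d(k)) = -492*(-sqrt(2)*sqrt(4)/4 + 35**3) = -492*(-sqrt(2)*2/4 + 42875) = -492*(-sqrt(2)/2 + 42875) = -492*(42875 - sqrt(2)/2) = -21094500 + 246*sqrt(2)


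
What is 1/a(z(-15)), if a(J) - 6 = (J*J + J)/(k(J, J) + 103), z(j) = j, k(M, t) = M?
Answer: 44/369 ≈ 0.11924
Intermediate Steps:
a(J) = 6 + (J + J**2)/(103 + J) (a(J) = 6 + (J*J + J)/(J + 103) = 6 + (J**2 + J)/(103 + J) = 6 + (J + J**2)/(103 + J))
1/a(z(-15)) = 1/((618 + (-15)**2 + 7*(-15))/(103 - 15)) = 1/((618 + 225 - 105)/88) = 1/((1/88)*738) = 1/(369/44) = 44/369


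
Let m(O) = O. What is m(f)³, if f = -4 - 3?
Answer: -343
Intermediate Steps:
f = -7
m(f)³ = (-7)³ = -343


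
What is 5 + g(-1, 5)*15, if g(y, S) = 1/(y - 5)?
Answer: 5/2 ≈ 2.5000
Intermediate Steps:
g(y, S) = 1/(-5 + y)
5 + g(-1, 5)*15 = 5 + 15/(-5 - 1) = 5 + 15/(-6) = 5 - ⅙*15 = 5 - 5/2 = 5/2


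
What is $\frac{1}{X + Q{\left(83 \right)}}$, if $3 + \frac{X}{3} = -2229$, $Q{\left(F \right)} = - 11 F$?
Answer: $- \frac{1}{7609} \approx -0.00013142$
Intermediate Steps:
$X = -6696$ ($X = -9 + 3 \left(-2229\right) = -9 - 6687 = -6696$)
$\frac{1}{X + Q{\left(83 \right)}} = \frac{1}{-6696 - 913} = \frac{1}{-7609} = - \frac{1}{7609}$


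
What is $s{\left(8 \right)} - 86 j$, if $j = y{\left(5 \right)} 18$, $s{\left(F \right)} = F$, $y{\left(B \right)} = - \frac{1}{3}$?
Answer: $524$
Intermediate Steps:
$y{\left(B \right)} = - \frac{1}{3}$ ($y{\left(B \right)} = \left(-1\right) \frac{1}{3} = - \frac{1}{3}$)
$j = -6$ ($j = \left(- \frac{1}{3}\right) 18 = -6$)
$s{\left(8 \right)} - 86 j = 8 - -516 = 8 + 516 = 524$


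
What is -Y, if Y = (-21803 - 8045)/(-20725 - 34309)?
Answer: -2132/3931 ≈ -0.54236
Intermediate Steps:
Y = 2132/3931 (Y = -29848/(-55034) = -29848*(-1/55034) = 2132/3931 ≈ 0.54236)
-Y = -1*2132/3931 = -2132/3931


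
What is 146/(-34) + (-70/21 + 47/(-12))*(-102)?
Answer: 24997/34 ≈ 735.21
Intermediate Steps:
146/(-34) + (-70/21 + 47/(-12))*(-102) = 146*(-1/34) + (-70*1/21 + 47*(-1/12))*(-102) = -73/17 + (-10/3 - 47/12)*(-102) = -73/17 - 29/4*(-102) = -73/17 + 1479/2 = 24997/34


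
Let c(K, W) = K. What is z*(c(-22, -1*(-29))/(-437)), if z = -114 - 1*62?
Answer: -3872/437 ≈ -8.8604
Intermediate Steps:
z = -176 (z = -114 - 62 = -176)
z*(c(-22, -1*(-29))/(-437)) = -(-3872)/(-437) = -(-3872)*(-1)/437 = -176*22/437 = -3872/437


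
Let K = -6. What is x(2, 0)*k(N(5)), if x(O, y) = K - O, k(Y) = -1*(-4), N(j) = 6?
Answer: -32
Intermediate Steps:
k(Y) = 4
x(O, y) = -6 - O
x(2, 0)*k(N(5)) = (-6 - 1*2)*4 = (-6 - 2)*4 = -8*4 = -32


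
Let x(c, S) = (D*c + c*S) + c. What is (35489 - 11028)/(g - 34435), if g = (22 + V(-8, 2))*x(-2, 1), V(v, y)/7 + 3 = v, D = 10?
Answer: -24461/33115 ≈ -0.73867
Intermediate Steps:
x(c, S) = 11*c + S*c (x(c, S) = (10*c + c*S) + c = (10*c + S*c) + c = 11*c + S*c)
V(v, y) = -21 + 7*v
g = 1320 (g = (22 + (-21 + 7*(-8)))*(-2*(11 + 1)) = (22 + (-21 - 56))*(-2*12) = (22 - 77)*(-24) = -55*(-24) = 1320)
(35489 - 11028)/(g - 34435) = (35489 - 11028)/(1320 - 34435) = 24461/(-33115) = 24461*(-1/33115) = -24461/33115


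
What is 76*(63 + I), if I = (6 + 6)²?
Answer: 15732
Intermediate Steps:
I = 144 (I = 12² = 144)
76*(63 + I) = 76*(63 + 144) = 76*207 = 15732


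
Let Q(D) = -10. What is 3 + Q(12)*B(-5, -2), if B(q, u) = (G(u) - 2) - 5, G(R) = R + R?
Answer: 113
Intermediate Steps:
G(R) = 2*R
B(q, u) = -7 + 2*u (B(q, u) = (2*u - 2) - 5 = (-2 + 2*u) - 5 = -7 + 2*u)
3 + Q(12)*B(-5, -2) = 3 - 10*(-7 + 2*(-2)) = 3 - 10*(-7 - 4) = 3 - 10*(-11) = 3 + 110 = 113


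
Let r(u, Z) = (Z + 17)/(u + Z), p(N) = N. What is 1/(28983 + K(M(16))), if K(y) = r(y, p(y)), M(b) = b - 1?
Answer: 15/434761 ≈ 3.4502e-5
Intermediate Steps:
r(u, Z) = (17 + Z)/(Z + u)
M(b) = -1 + b
K(y) = (17 + y)/(2*y) (K(y) = (17 + y)/(y + y) = (17 + y)/((2*y)) = (1/(2*y))*(17 + y) = (17 + y)/(2*y))
1/(28983 + K(M(16))) = 1/(28983 + (17 + (-1 + 16))/(2*(-1 + 16))) = 1/(28983 + (½)*(17 + 15)/15) = 1/(28983 + (½)*(1/15)*32) = 1/(28983 + 16/15) = 1/(434761/15) = 15/434761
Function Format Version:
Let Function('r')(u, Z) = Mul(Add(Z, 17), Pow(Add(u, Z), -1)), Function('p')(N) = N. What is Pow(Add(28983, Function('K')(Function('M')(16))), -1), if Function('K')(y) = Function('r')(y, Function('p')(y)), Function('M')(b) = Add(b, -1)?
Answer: Rational(15, 434761) ≈ 3.4502e-5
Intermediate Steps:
Function('r')(u, Z) = Mul(Pow(Add(Z, u), -1), Add(17, Z)) (Function('r')(u, Z) = Mul(Add(17, Z), Pow(Add(Z, u), -1)) = Mul(Pow(Add(Z, u), -1), Add(17, Z)))
Function('M')(b) = Add(-1, b)
Function('K')(y) = Mul(Rational(1, 2), Pow(y, -1), Add(17, y)) (Function('K')(y) = Mul(Pow(Add(y, y), -1), Add(17, y)) = Mul(Pow(Mul(2, y), -1), Add(17, y)) = Mul(Mul(Rational(1, 2), Pow(y, -1)), Add(17, y)) = Mul(Rational(1, 2), Pow(y, -1), Add(17, y)))
Pow(Add(28983, Function('K')(Function('M')(16))), -1) = Pow(Add(28983, Mul(Rational(1, 2), Pow(Add(-1, 16), -1), Add(17, Add(-1, 16)))), -1) = Pow(Add(28983, Mul(Rational(1, 2), Pow(15, -1), Add(17, 15))), -1) = Pow(Add(28983, Mul(Rational(1, 2), Rational(1, 15), 32)), -1) = Pow(Add(28983, Rational(16, 15)), -1) = Pow(Rational(434761, 15), -1) = Rational(15, 434761)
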